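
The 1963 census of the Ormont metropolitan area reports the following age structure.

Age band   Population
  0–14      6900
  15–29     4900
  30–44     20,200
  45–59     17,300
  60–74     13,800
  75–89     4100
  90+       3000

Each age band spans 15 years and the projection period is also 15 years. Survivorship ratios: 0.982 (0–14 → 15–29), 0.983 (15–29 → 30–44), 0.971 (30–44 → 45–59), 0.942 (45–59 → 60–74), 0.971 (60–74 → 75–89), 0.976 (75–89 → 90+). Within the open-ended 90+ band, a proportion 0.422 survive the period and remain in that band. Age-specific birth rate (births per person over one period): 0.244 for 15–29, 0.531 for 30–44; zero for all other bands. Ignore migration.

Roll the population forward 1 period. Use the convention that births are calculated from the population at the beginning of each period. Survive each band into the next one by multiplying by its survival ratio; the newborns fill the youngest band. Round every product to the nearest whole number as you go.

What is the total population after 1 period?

78094

Period 1.
Births: 4900 × 0.244 = 1196 ; 20200 × 0.531 = 10726 → total 11922
15–29: 6900 × 0.982 = 6776
30–44: 4900 × 0.983 = 4817
45–59: 20200 × 0.971 = 19614
60–74: 17300 × 0.942 = 16297
75–89: 13800 × 0.971 = 13400
90+: 4100 × 0.976 + 3000 × 0.422 = 4002 + 1266 = 5268
Giving 11922 / 6776 / 4817 / 19614 / 16297 / 13400 / 5268.
Total after period 1: 11922 + 6776 + 4817 + 19614 + 16297 + 13400 + 5268 = 78094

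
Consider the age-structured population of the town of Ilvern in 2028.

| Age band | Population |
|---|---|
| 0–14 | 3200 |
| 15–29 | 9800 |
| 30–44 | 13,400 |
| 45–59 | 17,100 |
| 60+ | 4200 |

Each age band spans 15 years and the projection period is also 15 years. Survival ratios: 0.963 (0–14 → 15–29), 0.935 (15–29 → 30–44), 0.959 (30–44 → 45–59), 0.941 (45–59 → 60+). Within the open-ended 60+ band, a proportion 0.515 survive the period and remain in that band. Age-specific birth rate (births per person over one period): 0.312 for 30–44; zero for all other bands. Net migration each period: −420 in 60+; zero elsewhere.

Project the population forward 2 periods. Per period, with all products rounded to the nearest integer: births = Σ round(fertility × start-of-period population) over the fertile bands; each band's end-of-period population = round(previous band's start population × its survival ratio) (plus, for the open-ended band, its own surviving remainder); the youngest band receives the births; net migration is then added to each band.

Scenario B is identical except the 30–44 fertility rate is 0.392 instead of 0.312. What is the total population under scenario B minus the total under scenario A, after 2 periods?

Numbering the groups 1..5 from youngest to oldest:
After projecting period 1:
Births: 13400 × 0.312 = 4181
Group 2: 3200 × 0.963 = 3082
Group 3: 9800 × 0.935 = 9163
Group 4: 13400 × 0.959 = 12851
Group 5: 17100 × 0.941 + 4200 × 0.515 = 16091 + 2163 = 18254
Net migration: Group 5 − 420 → 17834
→ [4181, 3082, 9163, 12851, 17834]
After projecting period 2:
Births: 9163 × 0.312 = 2859
Group 2: 4181 × 0.963 = 4026
Group 3: 3082 × 0.935 = 2882
Group 4: 9163 × 0.959 = 8787
Group 5: 12851 × 0.941 + 17834 × 0.515 = 12093 + 9185 = 21278
Net migration: Group 5 − 420 → 20858
→ [2859, 4026, 2882, 8787, 20858]
Scenario A total after 2 periods: 39412
Scenario B projection —
After projecting period 1:
Births: 13400 × 0.392 = 5253
Group 2: 3200 × 0.963 = 3082
Group 3: 9800 × 0.935 = 9163
Group 4: 13400 × 0.959 = 12851
Group 5: 17100 × 0.941 + 4200 × 0.515 = 16091 + 2163 = 18254
Net migration: Group 5 − 420 → 17834
→ [5253, 3082, 9163, 12851, 17834]
After projecting period 2:
Births: 9163 × 0.392 = 3592
Group 2: 5253 × 0.963 = 5059
Group 3: 3082 × 0.935 = 2882
Group 4: 9163 × 0.959 = 8787
Group 5: 12851 × 0.941 + 17834 × 0.515 = 12093 + 9185 = 21278
Net migration: Group 5 − 420 → 20858
→ [3592, 5059, 2882, 8787, 20858]
Scenario B total after 2 periods: 41178
Difference B − A = 41178 − 39412 = 1766

1766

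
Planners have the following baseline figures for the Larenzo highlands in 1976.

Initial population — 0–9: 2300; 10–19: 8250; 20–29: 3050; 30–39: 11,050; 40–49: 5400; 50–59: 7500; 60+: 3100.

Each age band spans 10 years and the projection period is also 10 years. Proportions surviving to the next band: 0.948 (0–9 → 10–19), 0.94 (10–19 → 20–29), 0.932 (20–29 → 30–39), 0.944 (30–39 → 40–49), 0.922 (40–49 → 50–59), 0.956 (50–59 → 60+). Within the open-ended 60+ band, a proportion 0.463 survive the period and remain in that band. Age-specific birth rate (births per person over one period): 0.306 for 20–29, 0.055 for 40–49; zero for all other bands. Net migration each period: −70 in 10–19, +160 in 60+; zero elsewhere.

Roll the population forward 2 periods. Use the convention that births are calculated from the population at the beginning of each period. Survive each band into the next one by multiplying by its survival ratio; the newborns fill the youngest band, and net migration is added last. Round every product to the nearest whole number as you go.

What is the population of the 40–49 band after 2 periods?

2684

[period 1]
Births: 3050 * 0.306 = 933 ; 5400 * 0.055 = 297 ⇒ total 1230
10–19: 2300 * 0.948 = 2180
20–29: 8250 * 0.94 = 7755
30–39: 3050 * 0.932 = 2843
40–49: 11050 * 0.944 = 10431
50–59: 5400 * 0.922 = 4979
60+: 7500 * 0.956 + 3100 * 0.463 = 7170 + 1435 = 8605
Net migration: 10–19 − 70 → 2110; 60+ + 160 → 8765
Population now: 0–9=1230, 10–19=2110, 20–29=7755, 30–39=2843, 40–49=10431, 50–59=4979, 60+=8765
[period 2]
Births: 7755 * 0.306 = 2373 ; 10431 * 0.055 = 574 ⇒ total 2947
10–19: 1230 * 0.948 = 1166
20–29: 2110 * 0.94 = 1983
30–39: 7755 * 0.932 = 7228
40–49: 2843 * 0.944 = 2684
50–59: 10431 * 0.922 = 9617
60+: 4979 * 0.956 + 8765 * 0.463 = 4760 + 4058 = 8818
Net migration: 10–19 − 70 → 1096; 60+ + 160 → 8978
Population now: 0–9=2947, 10–19=1096, 20–29=1983, 30–39=7228, 40–49=2684, 50–59=9617, 60+=8978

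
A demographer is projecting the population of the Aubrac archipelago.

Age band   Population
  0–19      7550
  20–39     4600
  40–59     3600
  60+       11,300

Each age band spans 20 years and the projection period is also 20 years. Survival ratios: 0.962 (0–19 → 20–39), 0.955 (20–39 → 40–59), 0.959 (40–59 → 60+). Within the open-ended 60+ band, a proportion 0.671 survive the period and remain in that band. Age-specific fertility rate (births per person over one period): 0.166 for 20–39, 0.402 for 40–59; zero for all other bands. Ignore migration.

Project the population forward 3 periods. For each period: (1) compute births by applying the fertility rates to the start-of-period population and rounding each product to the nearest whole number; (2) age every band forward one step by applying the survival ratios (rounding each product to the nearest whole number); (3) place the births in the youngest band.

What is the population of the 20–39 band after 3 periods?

Period 1:
Births: 4600 × 0.166 = 764  |  3600 × 0.402 = 1447 ⇒ total 2211
20–39: 7550 × 0.962 = 7263
40–59: 4600 × 0.955 = 4393
60+: 3600 × 0.959 + 11300 × 0.671 = 3452 + 7582 = 11034
Giving 2211 / 7263 / 4393 / 11034.
Period 2:
Births: 7263 × 0.166 = 1206  |  4393 × 0.402 = 1766 ⇒ total 2972
20–39: 2211 × 0.962 = 2127
40–59: 7263 × 0.955 = 6936
60+: 4393 × 0.959 + 11034 × 0.671 = 4213 + 7404 = 11617
Giving 2972 / 2127 / 6936 / 11617.
Period 3:
Births: 2127 × 0.166 = 353  |  6936 × 0.402 = 2788 ⇒ total 3141
20–39: 2972 × 0.962 = 2859
40–59: 2127 × 0.955 = 2031
60+: 6936 × 0.959 + 11617 × 0.671 = 6652 + 7795 = 14447
Giving 3141 / 2859 / 2031 / 14447.

2859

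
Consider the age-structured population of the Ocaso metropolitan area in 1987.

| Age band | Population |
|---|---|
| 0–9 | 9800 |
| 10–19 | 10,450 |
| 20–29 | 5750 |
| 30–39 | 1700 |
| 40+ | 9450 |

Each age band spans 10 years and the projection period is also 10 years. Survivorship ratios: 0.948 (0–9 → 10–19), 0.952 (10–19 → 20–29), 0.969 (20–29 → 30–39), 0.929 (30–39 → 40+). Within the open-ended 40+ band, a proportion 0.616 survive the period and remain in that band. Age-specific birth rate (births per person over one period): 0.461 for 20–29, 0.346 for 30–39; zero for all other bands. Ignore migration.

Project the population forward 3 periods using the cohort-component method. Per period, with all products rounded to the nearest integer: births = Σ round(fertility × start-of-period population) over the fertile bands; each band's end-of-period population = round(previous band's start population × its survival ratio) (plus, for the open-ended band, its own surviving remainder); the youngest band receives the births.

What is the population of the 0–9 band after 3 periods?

7412

— Period 1 —
Births: 5750 × 0.461 = 2651  |  1700 × 0.346 = 588 → 3239
10–19: 9800 × 0.948 = 9290
20–29: 10450 × 0.952 = 9948
30–39: 5750 × 0.969 = 5572
40+: 1700 × 0.929 + 9450 × 0.616 = 1579 + 5821 = 7400
→ [3239, 9290, 9948, 5572, 7400]
— Period 2 —
Births: 9948 × 0.461 = 4586  |  5572 × 0.346 = 1928 → 6514
10–19: 3239 × 0.948 = 3071
20–29: 9290 × 0.952 = 8844
30–39: 9948 × 0.969 = 9640
40+: 5572 × 0.929 + 7400 × 0.616 = 5176 + 4558 = 9734
→ [6514, 3071, 8844, 9640, 9734]
— Period 3 —
Births: 8844 × 0.461 = 4077  |  9640 × 0.346 = 3335 → 7412
10–19: 6514 × 0.948 = 6175
20–29: 3071 × 0.952 = 2924
30–39: 8844 × 0.969 = 8570
40+: 9640 × 0.929 + 9734 × 0.616 = 8956 + 5996 = 14952
→ [7412, 6175, 2924, 8570, 14952]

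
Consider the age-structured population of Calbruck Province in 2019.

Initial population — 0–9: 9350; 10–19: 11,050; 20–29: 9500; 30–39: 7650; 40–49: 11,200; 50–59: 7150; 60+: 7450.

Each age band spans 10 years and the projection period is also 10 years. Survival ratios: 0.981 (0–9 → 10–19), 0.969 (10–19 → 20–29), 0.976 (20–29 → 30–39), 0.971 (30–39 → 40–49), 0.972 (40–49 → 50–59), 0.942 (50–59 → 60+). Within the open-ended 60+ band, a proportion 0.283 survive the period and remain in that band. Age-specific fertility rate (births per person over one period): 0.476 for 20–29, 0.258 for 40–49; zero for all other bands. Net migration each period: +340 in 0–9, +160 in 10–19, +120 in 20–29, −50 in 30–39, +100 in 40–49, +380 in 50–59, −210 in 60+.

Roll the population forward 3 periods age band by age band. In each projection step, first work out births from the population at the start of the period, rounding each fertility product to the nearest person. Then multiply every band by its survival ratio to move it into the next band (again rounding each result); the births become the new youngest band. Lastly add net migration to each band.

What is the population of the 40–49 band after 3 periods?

10312

(Bands numbered youngest = 1 to oldest = 7.)
After projecting period 1:
Births: 9500 * 0.476 = 4522, 11200 * 0.258 = 2890 → 7412
Band 2: 9350 * 0.981 = 9172
Band 3: 11050 * 0.969 = 10707
Band 4: 9500 * 0.976 = 9272
Band 5: 7650 * 0.971 = 7428
Band 6: 11200 * 0.972 = 10886
Band 7: 7150 * 0.942 + 7450 * 0.283 = 6735 + 2108 = 8843
Net migration: Band 1 + 340 → 7752; Band 2 + 160 → 9332; Band 3 + 120 → 10827; Band 4 − 50 → 9222; Band 5 + 100 → 7528; Band 6 + 380 → 11266; Band 7 − 210 → 8633
End of period: [7752, 9332, 10827, 9222, 7528, 11266, 8633]
After projecting period 2:
Births: 10827 * 0.476 = 5154, 7528 * 0.258 = 1942 → 7096
Band 2: 7752 * 0.981 = 7605
Band 3: 9332 * 0.969 = 9043
Band 4: 10827 * 0.976 = 10567
Band 5: 9222 * 0.971 = 8955
Band 6: 7528 * 0.972 = 7317
Band 7: 11266 * 0.942 + 8633 * 0.283 = 10613 + 2443 = 13056
Net migration: Band 1 + 340 → 7436; Band 2 + 160 → 7765; Band 3 + 120 → 9163; Band 4 − 50 → 10517; Band 5 + 100 → 9055; Band 6 + 380 → 7697; Band 7 − 210 → 12846
End of period: [7436, 7765, 9163, 10517, 9055, 7697, 12846]
After projecting period 3:
Births: 9163 * 0.476 = 4362, 9055 * 0.258 = 2336 → 6698
Band 2: 7436 * 0.981 = 7295
Band 3: 7765 * 0.969 = 7524
Band 4: 9163 * 0.976 = 8943
Band 5: 10517 * 0.971 = 10212
Band 6: 9055 * 0.972 = 8801
Band 7: 7697 * 0.942 + 12846 * 0.283 = 7251 + 3635 = 10886
Net migration: Band 1 + 340 → 7038; Band 2 + 160 → 7455; Band 3 + 120 → 7644; Band 4 − 50 → 8893; Band 5 + 100 → 10312; Band 6 + 380 → 9181; Band 7 − 210 → 10676
End of period: [7038, 7455, 7644, 8893, 10312, 9181, 10676]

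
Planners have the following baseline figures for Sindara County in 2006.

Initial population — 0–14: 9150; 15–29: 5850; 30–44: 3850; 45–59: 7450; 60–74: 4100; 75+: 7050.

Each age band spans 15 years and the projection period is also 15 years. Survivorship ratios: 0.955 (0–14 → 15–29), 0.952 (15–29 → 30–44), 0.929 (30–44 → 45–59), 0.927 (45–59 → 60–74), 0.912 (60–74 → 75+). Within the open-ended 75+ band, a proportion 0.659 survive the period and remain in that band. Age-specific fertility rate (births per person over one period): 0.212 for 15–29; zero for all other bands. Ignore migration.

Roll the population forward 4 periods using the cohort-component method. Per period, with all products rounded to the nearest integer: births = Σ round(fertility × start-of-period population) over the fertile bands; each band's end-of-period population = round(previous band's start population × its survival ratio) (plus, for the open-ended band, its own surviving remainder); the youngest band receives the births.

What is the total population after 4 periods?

Period 1:
Births: 5850 * 0.212 = 1240
15–29: 9150 * 0.955 = 8738
30–44: 5850 * 0.952 = 5569
45–59: 3850 * 0.929 = 3577
60–74: 7450 * 0.927 = 6906
75+: 4100 * 0.912 + 7050 * 0.659 = 3739 + 4646 = 8385
Population now: 0–14=1240, 15–29=8738, 30–44=5569, 45–59=3577, 60–74=6906, 75+=8385
Period 2:
Births: 8738 * 0.212 = 1852
15–29: 1240 * 0.955 = 1184
30–44: 8738 * 0.952 = 8319
45–59: 5569 * 0.929 = 5174
60–74: 3577 * 0.927 = 3316
75+: 6906 * 0.912 + 8385 * 0.659 = 6298 + 5526 = 11824
Population now: 0–14=1852, 15–29=1184, 30–44=8319, 45–59=5174, 60–74=3316, 75+=11824
Period 3:
Births: 1184 * 0.212 = 251
15–29: 1852 * 0.955 = 1769
30–44: 1184 * 0.952 = 1127
45–59: 8319 * 0.929 = 7728
60–74: 5174 * 0.927 = 4796
75+: 3316 * 0.912 + 11824 * 0.659 = 3024 + 7792 = 10816
Population now: 0–14=251, 15–29=1769, 30–44=1127, 45–59=7728, 60–74=4796, 75+=10816
Period 4:
Births: 1769 * 0.212 = 375
15–29: 251 * 0.955 = 240
30–44: 1769 * 0.952 = 1684
45–59: 1127 * 0.929 = 1047
60–74: 7728 * 0.927 = 7164
75+: 4796 * 0.912 + 10816 * 0.659 = 4374 + 7128 = 11502
Population now: 0–14=375, 15–29=240, 30–44=1684, 45–59=1047, 60–74=7164, 75+=11502
Total after period 4: 375 + 240 + 1684 + 1047 + 7164 + 11502 = 22012

22012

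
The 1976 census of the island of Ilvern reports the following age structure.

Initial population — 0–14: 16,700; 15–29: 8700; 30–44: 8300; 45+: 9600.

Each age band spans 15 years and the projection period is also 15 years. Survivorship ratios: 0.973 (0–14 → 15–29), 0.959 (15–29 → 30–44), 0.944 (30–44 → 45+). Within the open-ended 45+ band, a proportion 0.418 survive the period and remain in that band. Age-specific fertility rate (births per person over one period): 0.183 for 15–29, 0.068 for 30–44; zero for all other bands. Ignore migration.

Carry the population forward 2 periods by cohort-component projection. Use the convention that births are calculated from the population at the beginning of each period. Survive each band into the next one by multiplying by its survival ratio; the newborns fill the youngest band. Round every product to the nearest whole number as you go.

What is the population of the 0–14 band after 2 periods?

(Bands numbered youngest = 1 to oldest = 4.)
Period 1.
Births: 8700 × 0.183 = 1592  |  8300 × 0.068 = 564 → total 2156
Band 2: 16700 × 0.973 = 16249
Band 3: 8700 × 0.959 = 8343
Band 4: 8300 × 0.944 + 9600 × 0.418 = 7835 + 4013 = 11848
Population now: 0–14=2156, 15–29=16249, 30–44=8343, 45+=11848
Period 2.
Births: 16249 × 0.183 = 2974  |  8343 × 0.068 = 567 → total 3541
Band 2: 2156 × 0.973 = 2098
Band 3: 16249 × 0.959 = 15583
Band 4: 8343 × 0.944 + 11848 × 0.418 = 7876 + 4952 = 12828
Population now: 0–14=3541, 15–29=2098, 30–44=15583, 45+=12828

3541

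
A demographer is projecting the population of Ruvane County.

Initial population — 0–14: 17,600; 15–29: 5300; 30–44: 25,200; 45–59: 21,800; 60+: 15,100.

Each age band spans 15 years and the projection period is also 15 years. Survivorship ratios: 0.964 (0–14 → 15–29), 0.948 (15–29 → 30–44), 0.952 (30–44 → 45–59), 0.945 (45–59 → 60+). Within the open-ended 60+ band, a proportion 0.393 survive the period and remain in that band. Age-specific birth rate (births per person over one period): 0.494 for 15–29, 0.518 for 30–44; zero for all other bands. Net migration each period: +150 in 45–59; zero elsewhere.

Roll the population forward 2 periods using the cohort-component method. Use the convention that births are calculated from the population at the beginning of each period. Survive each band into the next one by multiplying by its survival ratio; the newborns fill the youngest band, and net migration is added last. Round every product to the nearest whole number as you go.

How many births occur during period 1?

15672

— Period 1 —
Births: 5300 * 0.494 = 2618 ; 25200 * 0.518 = 13054 — total 15672
15–29: 17600 * 0.964 = 16966
30–44: 5300 * 0.948 = 5024
45–59: 25200 * 0.952 = 23990
60+: 21800 * 0.945 + 15100 * 0.393 = 20601 + 5934 = 26535
Net migration: 45–59 + 150 → 24140
End of period: [15672, 16966, 5024, 24140, 26535]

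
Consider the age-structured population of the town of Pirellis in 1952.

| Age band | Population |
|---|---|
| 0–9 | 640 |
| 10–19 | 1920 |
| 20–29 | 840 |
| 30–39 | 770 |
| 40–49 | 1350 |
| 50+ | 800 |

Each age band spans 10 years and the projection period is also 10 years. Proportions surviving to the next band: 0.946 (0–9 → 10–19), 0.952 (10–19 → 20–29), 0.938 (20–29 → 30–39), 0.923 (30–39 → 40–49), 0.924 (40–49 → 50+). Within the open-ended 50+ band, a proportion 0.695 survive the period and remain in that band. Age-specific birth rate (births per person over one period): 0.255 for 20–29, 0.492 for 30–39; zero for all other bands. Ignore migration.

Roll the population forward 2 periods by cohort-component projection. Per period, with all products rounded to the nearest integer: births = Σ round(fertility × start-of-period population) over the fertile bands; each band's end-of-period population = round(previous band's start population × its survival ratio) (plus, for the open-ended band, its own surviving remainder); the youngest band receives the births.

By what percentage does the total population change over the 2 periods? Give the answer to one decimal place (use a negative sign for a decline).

Call the bands 1 to 6, youngest first.
— Period 1 —
Births: 840 × 0.255 = 214 ; 770 × 0.492 = 379 → 593
Band 2: 640 × 0.946 = 605
Band 3: 1920 × 0.952 = 1828
Band 4: 840 × 0.938 = 788
Band 5: 770 × 0.923 = 711
Band 6: 1350 × 0.924 + 800 × 0.695 = 1247 + 556 = 1803
Giving 593 / 605 / 1828 / 788 / 711 / 1803.
— Period 2 —
Births: 1828 × 0.255 = 466 ; 788 × 0.492 = 388 → 854
Band 2: 593 × 0.946 = 561
Band 3: 605 × 0.952 = 576
Band 4: 1828 × 0.938 = 1715
Band 5: 788 × 0.923 = 727
Band 6: 711 × 0.924 + 1803 × 0.695 = 657 + 1253 = 1910
Giving 854 / 561 / 576 / 1715 / 727 / 1910.
Total: 6320 → 6343; change = 23; percentage change = 0.4%

0.4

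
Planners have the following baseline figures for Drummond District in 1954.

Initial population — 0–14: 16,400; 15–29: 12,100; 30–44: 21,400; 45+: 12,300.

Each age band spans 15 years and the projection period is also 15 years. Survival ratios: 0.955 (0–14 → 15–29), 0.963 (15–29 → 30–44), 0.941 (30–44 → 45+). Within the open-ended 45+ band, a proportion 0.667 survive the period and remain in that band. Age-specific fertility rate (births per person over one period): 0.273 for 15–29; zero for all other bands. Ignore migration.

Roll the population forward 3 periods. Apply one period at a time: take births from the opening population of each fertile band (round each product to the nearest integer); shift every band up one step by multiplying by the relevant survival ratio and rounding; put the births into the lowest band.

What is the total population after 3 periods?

42097

After projecting period 1:
Births: 12100 * 0.273 = 3303
15–29: 16400 * 0.955 = 15662
30–44: 12100 * 0.963 = 11652
45+: 21400 * 0.941 + 12300 * 0.667 = 20137 + 8204 = 28341
End of period: [3303, 15662, 11652, 28341]
After projecting period 2:
Births: 15662 * 0.273 = 4276
15–29: 3303 * 0.955 = 3154
30–44: 15662 * 0.963 = 15083
45+: 11652 * 0.941 + 28341 * 0.667 = 10965 + 18903 = 29868
End of period: [4276, 3154, 15083, 29868]
After projecting period 3:
Births: 3154 * 0.273 = 861
15–29: 4276 * 0.955 = 4084
30–44: 3154 * 0.963 = 3037
45+: 15083 * 0.941 + 29868 * 0.667 = 14193 + 19922 = 34115
End of period: [861, 4084, 3037, 34115]
Total after period 3: 861 + 4084 + 3037 + 34115 = 42097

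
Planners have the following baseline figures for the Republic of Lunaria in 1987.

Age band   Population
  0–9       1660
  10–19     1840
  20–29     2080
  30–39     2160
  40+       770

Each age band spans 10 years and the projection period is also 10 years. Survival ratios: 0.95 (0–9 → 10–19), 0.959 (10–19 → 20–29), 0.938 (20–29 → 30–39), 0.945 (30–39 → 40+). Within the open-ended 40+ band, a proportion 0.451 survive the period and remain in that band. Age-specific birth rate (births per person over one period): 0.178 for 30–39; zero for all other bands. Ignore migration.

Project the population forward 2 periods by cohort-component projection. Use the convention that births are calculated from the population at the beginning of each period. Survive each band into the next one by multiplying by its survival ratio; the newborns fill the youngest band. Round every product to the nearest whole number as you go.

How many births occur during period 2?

347

[period 1]
Births: 2160 × 0.178 = 384
10–19: 1660 × 0.95 = 1577
20–29: 1840 × 0.959 = 1765
30–39: 2080 × 0.938 = 1951
40+: 2160 × 0.945 + 770 × 0.451 = 2041 + 347 = 2388
Population now: 0–9=384, 10–19=1577, 20–29=1765, 30–39=1951, 40+=2388
[period 2]
Births: 1951 × 0.178 = 347
10–19: 384 × 0.95 = 365
20–29: 1577 × 0.959 = 1512
30–39: 1765 × 0.938 = 1656
40+: 1951 × 0.945 + 2388 × 0.451 = 1844 + 1077 = 2921
Population now: 0–9=347, 10–19=365, 20–29=1512, 30–39=1656, 40+=2921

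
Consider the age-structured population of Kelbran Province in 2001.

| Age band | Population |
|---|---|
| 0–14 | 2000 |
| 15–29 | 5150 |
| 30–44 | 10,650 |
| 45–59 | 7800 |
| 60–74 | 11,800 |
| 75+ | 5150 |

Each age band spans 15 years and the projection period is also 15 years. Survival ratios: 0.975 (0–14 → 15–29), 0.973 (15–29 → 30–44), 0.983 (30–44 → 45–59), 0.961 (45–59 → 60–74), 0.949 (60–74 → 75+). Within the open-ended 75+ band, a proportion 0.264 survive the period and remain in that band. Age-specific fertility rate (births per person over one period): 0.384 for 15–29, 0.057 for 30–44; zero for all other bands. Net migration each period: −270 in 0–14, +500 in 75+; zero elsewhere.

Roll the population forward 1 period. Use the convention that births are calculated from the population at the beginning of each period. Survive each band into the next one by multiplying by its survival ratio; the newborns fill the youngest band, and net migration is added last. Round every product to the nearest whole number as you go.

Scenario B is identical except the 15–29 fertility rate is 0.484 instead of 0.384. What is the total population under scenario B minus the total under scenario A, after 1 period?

515

— Period 1 —
Births: 5150 × 0.384 = 1978, 10650 × 0.057 = 607 — total 2585
15–29: 2000 × 0.975 = 1950
30–44: 5150 × 0.973 = 5011
45–59: 10650 × 0.983 = 10469
60–74: 7800 × 0.961 = 7496
75+: 11800 × 0.949 + 5150 × 0.264 = 11198 + 1360 = 12558
Net migration: 0–14 − 270 → 2315; 75+ + 500 → 13058
End of period: [2315, 1950, 5011, 10469, 7496, 13058]
Scenario A total after 1 period: 40299
Scenario B projection —
— Period 1 —
Births: 5150 × 0.484 = 2493, 10650 × 0.057 = 607 — total 3100
15–29: 2000 × 0.975 = 1950
30–44: 5150 × 0.973 = 5011
45–59: 10650 × 0.983 = 10469
60–74: 7800 × 0.961 = 7496
75+: 11800 × 0.949 + 5150 × 0.264 = 11198 + 1360 = 12558
Net migration: 0–14 − 270 → 2830; 75+ + 500 → 13058
End of period: [2830, 1950, 5011, 10469, 7496, 13058]
Scenario B total after 1 period: 40814
Difference B − A = 40814 − 40299 = 515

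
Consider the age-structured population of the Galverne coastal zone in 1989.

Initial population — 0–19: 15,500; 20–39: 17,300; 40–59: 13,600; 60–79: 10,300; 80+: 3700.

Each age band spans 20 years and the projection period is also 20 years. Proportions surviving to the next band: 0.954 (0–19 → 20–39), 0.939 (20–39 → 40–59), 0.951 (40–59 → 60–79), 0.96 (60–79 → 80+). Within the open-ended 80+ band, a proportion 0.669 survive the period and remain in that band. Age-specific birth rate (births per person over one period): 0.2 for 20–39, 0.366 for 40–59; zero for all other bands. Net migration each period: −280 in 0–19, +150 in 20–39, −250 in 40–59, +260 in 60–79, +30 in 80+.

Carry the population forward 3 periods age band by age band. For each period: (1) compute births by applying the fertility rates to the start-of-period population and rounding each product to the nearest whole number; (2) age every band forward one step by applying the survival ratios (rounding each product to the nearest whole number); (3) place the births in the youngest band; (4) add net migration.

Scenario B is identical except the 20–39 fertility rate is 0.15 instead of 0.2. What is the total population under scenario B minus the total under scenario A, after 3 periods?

-2007

Let band 1 be 0–19 through band 5 = 80+.
Period 1.
Births: 17300 × 0.2 = 3460  |  13600 × 0.366 = 4978 — total 8438
Band 2: 15500 × 0.954 = 14787
Band 3: 17300 × 0.939 = 16245
Band 4: 13600 × 0.951 = 12934
Band 5: 10300 × 0.96 + 3700 × 0.669 = 9888 + 2475 = 12363
Net migration: Band 1 − 280 → 8158; Band 2 + 150 → 14937; Band 3 − 250 → 15995; Band 4 + 260 → 13194; Band 5 + 30 → 12393
Population now: 0–19=8158, 20–39=14937, 40–59=15995, 60–79=13194, 80+=12393
Period 2.
Births: 14937 × 0.2 = 2987  |  15995 × 0.366 = 5854 — total 8841
Band 2: 8158 × 0.954 = 7783
Band 3: 14937 × 0.939 = 14026
Band 4: 15995 × 0.951 = 15211
Band 5: 13194 × 0.96 + 12393 × 0.669 = 12666 + 8291 = 20957
Net migration: Band 1 − 280 → 8561; Band 2 + 150 → 7933; Band 3 − 250 → 13776; Band 4 + 260 → 15471; Band 5 + 30 → 20987
Population now: 0–19=8561, 20–39=7933, 40–59=13776, 60–79=15471, 80+=20987
Period 3.
Births: 7933 × 0.2 = 1587  |  13776 × 0.366 = 5042 — total 6629
Band 2: 8561 × 0.954 = 8167
Band 3: 7933 × 0.939 = 7449
Band 4: 13776 × 0.951 = 13101
Band 5: 15471 × 0.96 + 20987 × 0.669 = 14852 + 14040 = 28892
Net migration: Band 1 − 280 → 6349; Band 2 + 150 → 8317; Band 3 − 250 → 7199; Band 4 + 260 → 13361; Band 5 + 30 → 28922
Population now: 0–19=6349, 20–39=8317, 40–59=7199, 60–79=13361, 80+=28922
Scenario A total after 3 periods: 64148
Scenario B projection —
Period 1.
Births: 17300 × 0.15 = 2595  |  13600 × 0.366 = 4978 — total 7573
Band 2: 15500 × 0.954 = 14787
Band 3: 17300 × 0.939 = 16245
Band 4: 13600 × 0.951 = 12934
Band 5: 10300 × 0.96 + 3700 × 0.669 = 9888 + 2475 = 12363
Net migration: Band 1 − 280 → 7293; Band 2 + 150 → 14937; Band 3 − 250 → 15995; Band 4 + 260 → 13194; Band 5 + 30 → 12393
Population now: 0–19=7293, 20–39=14937, 40–59=15995, 60–79=13194, 80+=12393
Period 2.
Births: 14937 × 0.15 = 2241  |  15995 × 0.366 = 5854 — total 8095
Band 2: 7293 × 0.954 = 6958
Band 3: 14937 × 0.939 = 14026
Band 4: 15995 × 0.951 = 15211
Band 5: 13194 × 0.96 + 12393 × 0.669 = 12666 + 8291 = 20957
Net migration: Band 1 − 280 → 7815; Band 2 + 150 → 7108; Band 3 − 250 → 13776; Band 4 + 260 → 15471; Band 5 + 30 → 20987
Population now: 0–19=7815, 20–39=7108, 40–59=13776, 60–79=15471, 80+=20987
Period 3.
Births: 7108 × 0.15 = 1066  |  13776 × 0.366 = 5042 — total 6108
Band 2: 7815 × 0.954 = 7456
Band 3: 7108 × 0.939 = 6674
Band 4: 13776 × 0.951 = 13101
Band 5: 15471 × 0.96 + 20987 × 0.669 = 14852 + 14040 = 28892
Net migration: Band 1 − 280 → 5828; Band 2 + 150 → 7606; Band 3 − 250 → 6424; Band 4 + 260 → 13361; Band 5 + 30 → 28922
Population now: 0–19=5828, 20–39=7606, 40–59=6424, 60–79=13361, 80+=28922
Scenario B total after 3 periods: 62141
Difference B − A = 62141 − 64148 = -2007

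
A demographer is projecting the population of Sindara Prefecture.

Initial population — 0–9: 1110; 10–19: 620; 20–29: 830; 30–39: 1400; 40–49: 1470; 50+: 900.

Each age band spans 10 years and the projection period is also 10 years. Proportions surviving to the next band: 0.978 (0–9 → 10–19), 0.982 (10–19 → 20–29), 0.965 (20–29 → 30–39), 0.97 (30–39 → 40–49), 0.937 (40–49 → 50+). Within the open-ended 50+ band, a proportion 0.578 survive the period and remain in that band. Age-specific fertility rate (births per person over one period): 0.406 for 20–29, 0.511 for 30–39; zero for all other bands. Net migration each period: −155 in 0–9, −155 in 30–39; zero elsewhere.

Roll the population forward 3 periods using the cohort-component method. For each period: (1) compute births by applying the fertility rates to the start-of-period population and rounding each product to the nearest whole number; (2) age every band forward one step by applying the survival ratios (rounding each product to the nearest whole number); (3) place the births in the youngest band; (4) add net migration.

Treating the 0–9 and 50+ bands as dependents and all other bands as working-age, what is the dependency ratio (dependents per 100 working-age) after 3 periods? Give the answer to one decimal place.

After projecting period 1:
Births: 830 × 0.406 = 337, 1400 × 0.511 = 715 — total 1052
10–19: 1110 × 0.978 = 1086
20–29: 620 × 0.982 = 609
30–39: 830 × 0.965 = 801
40–49: 1400 × 0.97 = 1358
50+: 1470 × 0.937 + 900 × 0.578 = 1377 + 520 = 1897
Net migration: 0–9 − 155 → 897; 30–39 − 155 → 646
→ [897, 1086, 609, 646, 1358, 1897]
After projecting period 2:
Births: 609 × 0.406 = 247, 646 × 0.511 = 330 — total 577
10–19: 897 × 0.978 = 877
20–29: 1086 × 0.982 = 1066
30–39: 609 × 0.965 = 588
40–49: 646 × 0.97 = 627
50+: 1358 × 0.937 + 1897 × 0.578 = 1272 + 1096 = 2368
Net migration: 0–9 − 155 → 422; 30–39 − 155 → 433
→ [422, 877, 1066, 433, 627, 2368]
After projecting period 3:
Births: 1066 × 0.406 = 433, 433 × 0.511 = 221 — total 654
10–19: 422 × 0.978 = 413
20–29: 877 × 0.982 = 861
30–39: 1066 × 0.965 = 1029
40–49: 433 × 0.97 = 420
50+: 627 × 0.937 + 2368 × 0.578 = 587 + 1369 = 1956
Net migration: 0–9 − 155 → 499; 30–39 − 155 → 874
→ [499, 413, 861, 874, 420, 1956]
Dependents (band 0–9 + band 50+) = 499 + 1956 = 2455; working-age = 2568; ratio = 2455/2568 × 100 = 95.6

95.6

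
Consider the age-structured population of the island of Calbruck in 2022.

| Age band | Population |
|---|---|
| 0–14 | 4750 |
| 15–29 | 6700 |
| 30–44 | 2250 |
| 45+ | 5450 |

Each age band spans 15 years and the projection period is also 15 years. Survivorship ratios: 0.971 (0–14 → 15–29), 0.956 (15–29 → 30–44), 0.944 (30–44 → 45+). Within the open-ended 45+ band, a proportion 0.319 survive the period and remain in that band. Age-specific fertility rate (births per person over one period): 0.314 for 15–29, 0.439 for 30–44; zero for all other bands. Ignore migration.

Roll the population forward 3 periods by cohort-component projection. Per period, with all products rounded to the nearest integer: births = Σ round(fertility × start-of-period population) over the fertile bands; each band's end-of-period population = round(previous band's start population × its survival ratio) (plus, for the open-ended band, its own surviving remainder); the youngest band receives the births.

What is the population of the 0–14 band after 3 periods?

Let band 1 be 0–14 through band 4 = 45+.
Period 1.
Births: 6700 × 0.314 = 2104, 2250 × 0.439 = 988 → 3092
Band 2: 4750 × 0.971 = 4612
Band 3: 6700 × 0.956 = 6405
Band 4: 2250 × 0.944 + 5450 × 0.319 = 2124 + 1739 = 3863
Population now: 0–14=3092, 15–29=4612, 30–44=6405, 45+=3863
Period 2.
Births: 4612 × 0.314 = 1448, 6405 × 0.439 = 2812 → 4260
Band 2: 3092 × 0.971 = 3002
Band 3: 4612 × 0.956 = 4409
Band 4: 6405 × 0.944 + 3863 × 0.319 = 6046 + 1232 = 7278
Population now: 0–14=4260, 15–29=3002, 30–44=4409, 45+=7278
Period 3.
Births: 3002 × 0.314 = 943, 4409 × 0.439 = 1936 → 2879
Band 2: 4260 × 0.971 = 4136
Band 3: 3002 × 0.956 = 2870
Band 4: 4409 × 0.944 + 7278 × 0.319 = 4162 + 2322 = 6484
Population now: 0–14=2879, 15–29=4136, 30–44=2870, 45+=6484

2879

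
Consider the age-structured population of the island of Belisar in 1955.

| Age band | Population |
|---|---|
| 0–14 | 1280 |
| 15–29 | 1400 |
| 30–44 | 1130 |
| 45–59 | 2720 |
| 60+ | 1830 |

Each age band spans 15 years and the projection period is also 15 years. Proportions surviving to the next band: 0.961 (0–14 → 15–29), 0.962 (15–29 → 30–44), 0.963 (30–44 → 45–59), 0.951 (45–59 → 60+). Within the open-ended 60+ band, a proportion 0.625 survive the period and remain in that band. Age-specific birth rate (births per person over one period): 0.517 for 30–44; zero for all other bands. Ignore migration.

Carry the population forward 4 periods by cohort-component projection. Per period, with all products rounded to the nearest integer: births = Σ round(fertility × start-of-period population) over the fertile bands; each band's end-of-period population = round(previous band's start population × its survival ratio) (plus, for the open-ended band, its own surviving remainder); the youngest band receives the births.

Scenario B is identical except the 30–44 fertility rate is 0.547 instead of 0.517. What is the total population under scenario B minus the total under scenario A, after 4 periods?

134

[period 1]
Births: 1130 × 0.517 = 584
15–29: 1280 × 0.961 = 1230
30–44: 1400 × 0.962 = 1347
45–59: 1130 × 0.963 = 1088
60+: 2720 × 0.951 + 1830 × 0.625 = 2587 + 1144 = 3731
→ [584, 1230, 1347, 1088, 3731]
[period 2]
Births: 1347 × 0.517 = 696
15–29: 584 × 0.961 = 561
30–44: 1230 × 0.962 = 1183
45–59: 1347 × 0.963 = 1297
60+: 1088 × 0.951 + 3731 × 0.625 = 1035 + 2332 = 3367
→ [696, 561, 1183, 1297, 3367]
[period 3]
Births: 1183 × 0.517 = 612
15–29: 696 × 0.961 = 669
30–44: 561 × 0.962 = 540
45–59: 1183 × 0.963 = 1139
60+: 1297 × 0.951 + 3367 × 0.625 = 1233 + 2104 = 3337
→ [612, 669, 540, 1139, 3337]
[period 4]
Births: 540 × 0.517 = 279
15–29: 612 × 0.961 = 588
30–44: 669 × 0.962 = 644
45–59: 540 × 0.963 = 520
60+: 1139 × 0.951 + 3337 × 0.625 = 1083 + 2086 = 3169
→ [279, 588, 644, 520, 3169]
Scenario A total after 4 periods: 5200
Scenario B projection —
[period 1]
Births: 1130 × 0.547 = 618
15–29: 1280 × 0.961 = 1230
30–44: 1400 × 0.962 = 1347
45–59: 1130 × 0.963 = 1088
60+: 2720 × 0.951 + 1830 × 0.625 = 2587 + 1144 = 3731
→ [618, 1230, 1347, 1088, 3731]
[period 2]
Births: 1347 × 0.547 = 737
15–29: 618 × 0.961 = 594
30–44: 1230 × 0.962 = 1183
45–59: 1347 × 0.963 = 1297
60+: 1088 × 0.951 + 3731 × 0.625 = 1035 + 2332 = 3367
→ [737, 594, 1183, 1297, 3367]
[period 3]
Births: 1183 × 0.547 = 647
15–29: 737 × 0.961 = 708
30–44: 594 × 0.962 = 571
45–59: 1183 × 0.963 = 1139
60+: 1297 × 0.951 + 3367 × 0.625 = 1233 + 2104 = 3337
→ [647, 708, 571, 1139, 3337]
[period 4]
Births: 571 × 0.547 = 312
15–29: 647 × 0.961 = 622
30–44: 708 × 0.962 = 681
45–59: 571 × 0.963 = 550
60+: 1139 × 0.951 + 3337 × 0.625 = 1083 + 2086 = 3169
→ [312, 622, 681, 550, 3169]
Scenario B total after 4 periods: 5334
Difference B − A = 5334 − 5200 = 134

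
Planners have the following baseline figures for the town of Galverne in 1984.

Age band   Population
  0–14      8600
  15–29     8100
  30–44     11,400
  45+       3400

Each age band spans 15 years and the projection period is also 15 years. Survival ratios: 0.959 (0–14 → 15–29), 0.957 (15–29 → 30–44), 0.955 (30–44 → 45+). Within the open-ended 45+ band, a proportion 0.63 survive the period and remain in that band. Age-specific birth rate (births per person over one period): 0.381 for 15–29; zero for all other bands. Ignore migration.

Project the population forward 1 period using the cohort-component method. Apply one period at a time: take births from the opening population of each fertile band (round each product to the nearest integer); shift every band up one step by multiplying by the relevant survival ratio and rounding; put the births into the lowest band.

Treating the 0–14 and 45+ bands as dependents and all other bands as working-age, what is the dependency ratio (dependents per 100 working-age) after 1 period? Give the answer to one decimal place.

Numbering the bands 1..4 from youngest to oldest:
— Period 1 —
Births: 8100 × 0.381 = 3086
Band 2: 8600 × 0.959 = 8247
Band 3: 8100 × 0.957 = 7752
Band 4: 11400 × 0.955 + 3400 × 0.63 = 10887 + 2142 = 13029
→ [3086, 8247, 7752, 13029]
Dependents (band 0–14 + band 45+) = 3086 + 13029 = 16115; working-age = 15999; ratio = 16115/15999 × 100 = 100.7

100.7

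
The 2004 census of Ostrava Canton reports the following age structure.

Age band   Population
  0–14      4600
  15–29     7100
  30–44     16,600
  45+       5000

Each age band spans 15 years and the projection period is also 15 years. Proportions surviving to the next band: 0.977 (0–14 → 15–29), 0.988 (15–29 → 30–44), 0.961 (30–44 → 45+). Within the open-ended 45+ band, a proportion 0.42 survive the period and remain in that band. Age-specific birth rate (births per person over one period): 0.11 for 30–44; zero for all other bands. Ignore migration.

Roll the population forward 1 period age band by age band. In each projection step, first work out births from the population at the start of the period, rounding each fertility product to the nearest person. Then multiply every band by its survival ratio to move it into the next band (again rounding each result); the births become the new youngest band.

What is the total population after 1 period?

— Period 1 —
Births: 16600 × 0.11 = 1826
15–29: 4600 × 0.977 = 4494
30–44: 7100 × 0.988 = 7015
45+: 16600 × 0.961 + 5000 × 0.42 = 15953 + 2100 = 18053
Population now: 0–14=1826, 15–29=4494, 30–44=7015, 45+=18053
Total after period 1: 1826 + 4494 + 7015 + 18053 = 31388

31388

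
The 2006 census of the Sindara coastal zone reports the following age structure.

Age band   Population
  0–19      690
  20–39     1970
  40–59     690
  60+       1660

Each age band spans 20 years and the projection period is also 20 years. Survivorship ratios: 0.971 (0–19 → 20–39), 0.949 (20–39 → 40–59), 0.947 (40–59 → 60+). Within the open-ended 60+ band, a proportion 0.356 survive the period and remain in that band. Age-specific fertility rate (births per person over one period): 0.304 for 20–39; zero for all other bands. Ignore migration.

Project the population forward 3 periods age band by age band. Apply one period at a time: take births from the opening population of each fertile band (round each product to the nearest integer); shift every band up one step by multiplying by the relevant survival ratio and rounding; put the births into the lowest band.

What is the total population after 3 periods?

2317

— Period 1 —
Births: 1970 × 0.304 = 599
20–39: 690 × 0.971 = 670
40–59: 1970 × 0.949 = 1870
60+: 690 × 0.947 + 1660 × 0.356 = 653 + 591 = 1244
→ [599, 670, 1870, 1244]
— Period 2 —
Births: 670 × 0.304 = 204
20–39: 599 × 0.971 = 582
40–59: 670 × 0.949 = 636
60+: 1870 × 0.947 + 1244 × 0.356 = 1771 + 443 = 2214
→ [204, 582, 636, 2214]
— Period 3 —
Births: 582 × 0.304 = 177
20–39: 204 × 0.971 = 198
40–59: 582 × 0.949 = 552
60+: 636 × 0.947 + 2214 × 0.356 = 602 + 788 = 1390
→ [177, 198, 552, 1390]
Total after period 3: 177 + 198 + 552 + 1390 = 2317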